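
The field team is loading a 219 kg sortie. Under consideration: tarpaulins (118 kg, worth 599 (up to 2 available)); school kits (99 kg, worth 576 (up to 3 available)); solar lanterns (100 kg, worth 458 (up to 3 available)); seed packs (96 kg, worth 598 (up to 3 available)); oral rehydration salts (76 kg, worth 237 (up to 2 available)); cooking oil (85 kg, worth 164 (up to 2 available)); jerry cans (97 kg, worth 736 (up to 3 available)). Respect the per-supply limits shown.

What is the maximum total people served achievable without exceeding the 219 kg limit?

1472

The ratio ordering already packs tightly: 2×jerry cans, 194 kg, 1472.
Every other selection either busts 219 kg or exceeds an availability limit or fails to beat 1472.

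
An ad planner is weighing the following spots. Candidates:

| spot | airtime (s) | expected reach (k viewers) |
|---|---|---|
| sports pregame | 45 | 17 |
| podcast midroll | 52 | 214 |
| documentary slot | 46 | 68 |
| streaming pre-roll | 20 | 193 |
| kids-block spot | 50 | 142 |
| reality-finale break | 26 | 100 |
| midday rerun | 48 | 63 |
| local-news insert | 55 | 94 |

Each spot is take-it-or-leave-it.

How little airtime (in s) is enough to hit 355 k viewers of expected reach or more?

72

Need the lightest bundle worth ≥ 355.
podcast midroll + streaming pre-roll: 407 expected reach at 72 s.
Below 72 s the best achievable stays under 355.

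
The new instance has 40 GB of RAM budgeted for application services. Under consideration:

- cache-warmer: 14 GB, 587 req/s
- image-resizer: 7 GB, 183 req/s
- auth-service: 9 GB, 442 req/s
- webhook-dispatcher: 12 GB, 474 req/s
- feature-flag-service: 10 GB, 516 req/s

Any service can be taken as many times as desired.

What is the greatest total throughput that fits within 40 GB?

Density check — feature-flag-service 51.60, auth-service 49.11, cache-warmer 41.93, webhook-dispatcher 39.50 are the best per GB.
Best packing: 4×feature-flag-service — 40 GB, 2064 total.

2064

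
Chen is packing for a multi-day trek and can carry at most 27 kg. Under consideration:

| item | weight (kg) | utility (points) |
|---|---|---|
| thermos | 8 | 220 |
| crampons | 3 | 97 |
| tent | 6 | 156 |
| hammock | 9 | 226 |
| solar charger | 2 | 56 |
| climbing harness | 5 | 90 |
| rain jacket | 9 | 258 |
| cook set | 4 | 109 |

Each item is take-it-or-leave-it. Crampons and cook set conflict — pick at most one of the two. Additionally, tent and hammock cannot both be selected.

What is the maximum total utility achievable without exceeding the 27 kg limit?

Best packing: thermos + tent + rain jacket + cook set — 27 kg, 743 total.
Runner-up thermos + crampons + tent + rain jacket tops out at 731.

743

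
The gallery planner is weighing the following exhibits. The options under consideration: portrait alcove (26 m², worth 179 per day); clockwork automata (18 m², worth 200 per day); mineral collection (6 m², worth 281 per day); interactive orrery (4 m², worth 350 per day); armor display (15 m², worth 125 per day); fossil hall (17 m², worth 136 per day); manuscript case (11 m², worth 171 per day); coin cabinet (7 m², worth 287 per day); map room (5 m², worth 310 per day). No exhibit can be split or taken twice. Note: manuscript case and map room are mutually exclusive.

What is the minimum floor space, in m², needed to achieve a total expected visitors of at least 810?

Need the lightest bundle worth ≥ 810.
mineral collection + interactive orrery + map room reaches 941 using 15 m².
No combination under 15 m² hits 810.

15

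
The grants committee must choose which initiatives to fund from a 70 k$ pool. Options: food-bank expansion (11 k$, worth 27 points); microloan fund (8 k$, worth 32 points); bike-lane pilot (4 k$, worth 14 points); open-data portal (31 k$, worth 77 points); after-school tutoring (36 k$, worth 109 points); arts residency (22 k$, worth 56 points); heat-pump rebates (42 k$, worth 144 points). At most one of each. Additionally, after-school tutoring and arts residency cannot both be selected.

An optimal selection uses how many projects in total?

4

The maximum projected impact within 70 k$ is 217.
For example food-bank expansion + microloan fund + bike-lane pilot + heat-pump rebates achieves it, using 65 k$.
Any selection reaching 217 contains exactly 4 projects.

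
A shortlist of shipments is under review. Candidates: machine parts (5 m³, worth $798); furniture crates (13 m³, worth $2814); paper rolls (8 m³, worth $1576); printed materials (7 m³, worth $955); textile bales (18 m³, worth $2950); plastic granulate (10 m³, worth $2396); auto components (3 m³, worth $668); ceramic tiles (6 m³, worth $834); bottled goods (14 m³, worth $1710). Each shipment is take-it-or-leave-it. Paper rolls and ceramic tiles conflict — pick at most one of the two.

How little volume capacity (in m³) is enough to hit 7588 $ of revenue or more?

38

Look for the lowest-volume combination reaching 7588.
furniture crates + paper rolls + printed materials + plastic granulate reaches 7741 using 38 m³.
Any bundle with less than 38 m³ falls short of 7588.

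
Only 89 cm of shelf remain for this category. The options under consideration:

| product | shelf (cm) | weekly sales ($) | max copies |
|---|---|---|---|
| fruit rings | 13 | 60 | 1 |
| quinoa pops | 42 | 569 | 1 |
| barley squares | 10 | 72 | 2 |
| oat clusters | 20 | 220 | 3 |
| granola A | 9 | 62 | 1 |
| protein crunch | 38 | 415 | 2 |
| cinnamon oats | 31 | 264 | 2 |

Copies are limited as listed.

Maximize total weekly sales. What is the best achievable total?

By weekly sales per cm: quinoa pops 13.55, oat clusters 11.00, protein crunch 10.92, cinnamon oats 8.52 lead.
A density-first pass picks quinoa pops + 2×oat clusters — 1009 at 82 cm.
The 40 cm tied up in 2×oat clusters is better spent on granola A + protein crunch — total rises to 1046 (89 cm).
Nothing else within 89 cm beats 1046.

1046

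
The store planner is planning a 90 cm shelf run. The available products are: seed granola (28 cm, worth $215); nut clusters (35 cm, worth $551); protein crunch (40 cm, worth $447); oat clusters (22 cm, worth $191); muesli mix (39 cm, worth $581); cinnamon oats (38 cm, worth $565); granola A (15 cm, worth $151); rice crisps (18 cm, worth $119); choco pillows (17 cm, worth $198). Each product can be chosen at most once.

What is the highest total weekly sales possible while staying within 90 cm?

1314

Greedy by ratio would take nut clusters + muesli mix + granola A: 89 cm used, total 1283.
The 54 cm tied up in muesli mix and granola A is better spent on cinnamon oats + choco pillows — total rises to 1314 (90 cm).
The closest alternative, nut clusters + muesli mix + granola A, reaches only 1283.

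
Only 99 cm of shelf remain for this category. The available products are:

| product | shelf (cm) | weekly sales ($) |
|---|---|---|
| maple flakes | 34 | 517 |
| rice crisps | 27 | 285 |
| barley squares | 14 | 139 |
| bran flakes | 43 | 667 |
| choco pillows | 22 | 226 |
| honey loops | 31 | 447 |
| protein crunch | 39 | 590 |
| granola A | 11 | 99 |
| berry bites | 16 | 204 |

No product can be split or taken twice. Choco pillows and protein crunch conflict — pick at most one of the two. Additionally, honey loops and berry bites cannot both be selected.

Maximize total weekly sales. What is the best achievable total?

The ratio heuristic lands on maple flakes + bran flakes + berry bites (1388) but leaves 6 cm idle.
The 34 cm tied up in maple flakes is better spent on protein crunch — total rises to 1461 (98 cm).

1461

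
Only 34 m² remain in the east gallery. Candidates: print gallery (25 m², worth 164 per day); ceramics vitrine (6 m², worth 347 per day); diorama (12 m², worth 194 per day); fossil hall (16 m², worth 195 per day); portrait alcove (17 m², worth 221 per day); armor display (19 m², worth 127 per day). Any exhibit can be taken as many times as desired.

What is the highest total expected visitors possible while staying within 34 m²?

1735

Taking 5×ceramics vitrine: 30 m² used, 1735 in expected visitors.
Nothing else within 34 m² beats 1735.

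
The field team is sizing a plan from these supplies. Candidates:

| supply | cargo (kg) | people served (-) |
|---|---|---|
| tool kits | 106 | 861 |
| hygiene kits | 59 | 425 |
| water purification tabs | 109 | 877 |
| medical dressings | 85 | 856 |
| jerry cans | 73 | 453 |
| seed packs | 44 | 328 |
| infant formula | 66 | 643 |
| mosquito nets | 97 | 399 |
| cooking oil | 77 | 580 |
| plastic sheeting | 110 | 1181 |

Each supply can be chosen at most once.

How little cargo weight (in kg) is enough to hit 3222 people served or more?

338

Need the lightest bundle worth ≥ 3222.
medical dressings + infant formula + cooking oil + plastic sheeting: 3260 people served at 338 kg.
Below 338 kg the best achievable stays under 3222.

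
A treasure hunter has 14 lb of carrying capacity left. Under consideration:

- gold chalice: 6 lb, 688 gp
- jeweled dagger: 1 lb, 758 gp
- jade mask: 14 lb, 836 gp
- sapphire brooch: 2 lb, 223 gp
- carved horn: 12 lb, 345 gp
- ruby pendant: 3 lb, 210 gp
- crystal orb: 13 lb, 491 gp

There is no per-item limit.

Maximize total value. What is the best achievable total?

The ratio ordering already packs tightly: 14×jeweled dagger, 14 lb, 10612.
Nothing else within 14 lb beats 10612.

10612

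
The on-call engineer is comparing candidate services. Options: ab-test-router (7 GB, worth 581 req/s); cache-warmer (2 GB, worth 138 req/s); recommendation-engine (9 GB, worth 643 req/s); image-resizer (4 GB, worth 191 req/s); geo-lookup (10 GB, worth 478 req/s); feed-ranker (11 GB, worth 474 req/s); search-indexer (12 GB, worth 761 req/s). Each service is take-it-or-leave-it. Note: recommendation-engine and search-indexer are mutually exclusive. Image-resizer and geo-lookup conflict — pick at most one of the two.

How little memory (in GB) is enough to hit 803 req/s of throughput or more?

13

Look for the lowest-memory combination reaching 803.
ab-test-router + cache-warmer + image-resizer: 910 throughput at 13 GB.
Below 13 GB the best achievable stays under 803.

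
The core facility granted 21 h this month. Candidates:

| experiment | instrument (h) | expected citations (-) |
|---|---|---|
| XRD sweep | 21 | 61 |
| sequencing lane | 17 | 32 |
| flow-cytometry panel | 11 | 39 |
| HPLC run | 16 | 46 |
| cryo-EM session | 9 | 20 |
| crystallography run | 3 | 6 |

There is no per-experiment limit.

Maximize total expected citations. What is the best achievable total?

61

Ranking by ratio (expected citations/h): flow-cytometry panel 3.55, XRD sweep 2.90, HPLC run 2.88, cryo-EM session 2.22.
Greedy by ratio would take flow-cytometry panel + cryo-EM session: 20 h used, total 59.
Dropping flow-cytometry panel and cryo-EM session frees 20 h; slotting in XRD sweep (21 h) lifts the total to 61 at 21 h.
No other feasible combination exceeds 61.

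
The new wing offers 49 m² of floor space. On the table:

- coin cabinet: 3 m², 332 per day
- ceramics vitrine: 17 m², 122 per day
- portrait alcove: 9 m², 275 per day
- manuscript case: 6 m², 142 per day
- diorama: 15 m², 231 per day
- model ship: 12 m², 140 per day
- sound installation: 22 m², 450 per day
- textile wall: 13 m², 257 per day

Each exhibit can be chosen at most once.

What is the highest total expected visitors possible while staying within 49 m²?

Density check — coin cabinet 110.67, portrait alcove 30.56, manuscript case 23.67, sound installation 20.45 are the best per m².
A density-first pass picks coin cabinet + portrait alcove + manuscript case + sound installation — 1199 at 40 m².
Dropping manuscript case frees 6 m²; slotting in textile wall (13 m²) lifts the total to 1314 at 47 m².

1314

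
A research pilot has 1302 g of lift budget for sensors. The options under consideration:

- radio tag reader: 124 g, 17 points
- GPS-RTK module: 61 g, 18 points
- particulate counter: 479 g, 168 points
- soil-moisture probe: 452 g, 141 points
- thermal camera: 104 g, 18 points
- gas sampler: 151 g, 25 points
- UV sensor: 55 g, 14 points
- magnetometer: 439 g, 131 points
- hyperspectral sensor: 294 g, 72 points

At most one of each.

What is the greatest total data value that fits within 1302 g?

399

Taking the top-ratio sensors first gives GPS-RTK module + particulate counter + soil-moisture probe + thermal camera + gas sampler + UV sensor for 384 (1302 g).
Dropping thermal camera and gas sampler and UV sensor frees 310 g; slotting in hyperspectral sensor (294 g) lifts the total to 399 at 1286 g.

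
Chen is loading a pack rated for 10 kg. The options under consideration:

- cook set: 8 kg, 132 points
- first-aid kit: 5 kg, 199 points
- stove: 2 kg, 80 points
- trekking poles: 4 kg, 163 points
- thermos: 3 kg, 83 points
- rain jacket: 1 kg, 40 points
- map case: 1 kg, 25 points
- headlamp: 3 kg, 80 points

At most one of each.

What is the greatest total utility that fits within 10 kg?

402

A density-first pass picks stove + trekking poles + thermos + rain jacket — 366 at 10 kg.
Replace stove and thermos with first-aid kit: the trade gains 36 net, giving 402 at 10 kg.
That's the maximum — no swap from here does better than 402.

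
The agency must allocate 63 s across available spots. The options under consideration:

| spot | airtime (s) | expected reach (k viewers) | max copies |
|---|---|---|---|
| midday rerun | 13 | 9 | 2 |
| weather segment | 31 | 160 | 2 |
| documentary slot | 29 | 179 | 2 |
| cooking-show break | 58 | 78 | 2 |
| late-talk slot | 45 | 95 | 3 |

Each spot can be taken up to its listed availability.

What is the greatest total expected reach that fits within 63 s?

358

2×documentary slot uses 58 of the 63 s and totals 358.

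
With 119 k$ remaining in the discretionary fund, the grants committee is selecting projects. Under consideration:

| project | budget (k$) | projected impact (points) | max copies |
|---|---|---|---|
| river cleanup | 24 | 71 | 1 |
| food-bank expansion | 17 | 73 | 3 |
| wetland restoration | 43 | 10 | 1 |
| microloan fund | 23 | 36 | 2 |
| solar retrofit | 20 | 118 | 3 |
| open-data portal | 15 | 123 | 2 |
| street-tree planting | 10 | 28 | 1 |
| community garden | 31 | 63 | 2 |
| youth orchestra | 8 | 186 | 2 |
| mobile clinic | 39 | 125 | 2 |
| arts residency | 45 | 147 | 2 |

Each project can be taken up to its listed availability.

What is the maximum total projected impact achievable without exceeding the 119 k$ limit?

1000

3×solar retrofit + 2×open-data portal + street-tree planting + 2×youth orchestra uses 116 of the 119 k$ and totals 1000.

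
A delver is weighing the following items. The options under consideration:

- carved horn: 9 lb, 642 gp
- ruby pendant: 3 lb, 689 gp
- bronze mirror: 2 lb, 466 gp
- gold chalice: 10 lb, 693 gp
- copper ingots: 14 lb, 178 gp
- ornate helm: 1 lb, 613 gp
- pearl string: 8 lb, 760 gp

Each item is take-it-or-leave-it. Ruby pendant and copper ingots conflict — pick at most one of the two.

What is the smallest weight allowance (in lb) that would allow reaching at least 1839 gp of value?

11

Look for the lowest-weight combination reaching 1839.
bronze mirror + ornate helm + pearl string reaches 1839 using 11 lb.
No combination under 11 lb hits 1839.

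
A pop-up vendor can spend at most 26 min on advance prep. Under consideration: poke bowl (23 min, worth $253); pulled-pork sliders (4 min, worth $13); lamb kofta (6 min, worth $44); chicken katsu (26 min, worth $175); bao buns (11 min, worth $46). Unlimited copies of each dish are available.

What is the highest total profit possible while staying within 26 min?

Density check — poke bowl 11.00, lamb kofta 7.33, chicken katsu 6.73, bao buns 4.18 are the best per min.
Poke bowl uses 23 of the 26 min and totals 253.
That's the maximum — no swap from here does better than 253.

253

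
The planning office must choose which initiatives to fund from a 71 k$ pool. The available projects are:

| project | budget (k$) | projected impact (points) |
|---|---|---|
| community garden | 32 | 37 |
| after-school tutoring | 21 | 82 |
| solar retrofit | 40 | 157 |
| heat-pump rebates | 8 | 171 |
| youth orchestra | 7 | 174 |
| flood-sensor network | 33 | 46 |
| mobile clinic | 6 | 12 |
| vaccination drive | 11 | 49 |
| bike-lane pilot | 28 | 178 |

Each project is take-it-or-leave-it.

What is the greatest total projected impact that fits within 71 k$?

Ranking by ratio (projected impact/k$): youth orchestra 24.86, heat-pump rebates 21.38, bike-lane pilot 6.36.
Greedy by ratio would take heat-pump rebates + youth orchestra + mobile clinic + vaccination drive + bike-lane pilot: 60 k$ used, total 584.
Dropping vaccination drive frees 11 k$; slotting in after-school tutoring (21 k$) lifts the total to 617 at 70 k$.

617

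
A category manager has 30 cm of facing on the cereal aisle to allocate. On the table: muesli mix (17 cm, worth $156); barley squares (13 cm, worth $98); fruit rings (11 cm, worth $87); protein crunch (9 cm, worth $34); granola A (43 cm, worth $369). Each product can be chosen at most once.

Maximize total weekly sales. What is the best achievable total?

254

A density-first pass picks muesli mix + fruit rings — 243 at 28 cm.
The 11 cm tied up in fruit rings is better spent on barley squares — total rises to 254 (30 cm).
The closest alternative, muesli mix + fruit rings, reaches only 243.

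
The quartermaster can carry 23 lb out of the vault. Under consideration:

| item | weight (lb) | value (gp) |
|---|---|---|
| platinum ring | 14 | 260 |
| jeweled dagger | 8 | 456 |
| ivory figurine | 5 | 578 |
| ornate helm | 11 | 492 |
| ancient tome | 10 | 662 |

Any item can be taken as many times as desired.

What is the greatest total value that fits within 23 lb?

Density check — ivory figurine 115.60, ancient tome 66.20, jeweled dagger 57.00 are the best per lb.
Taking 4×ivory figurine: 20 lb used, 2312 in value.
That's the maximum — no swap from here does better than 2312.

2312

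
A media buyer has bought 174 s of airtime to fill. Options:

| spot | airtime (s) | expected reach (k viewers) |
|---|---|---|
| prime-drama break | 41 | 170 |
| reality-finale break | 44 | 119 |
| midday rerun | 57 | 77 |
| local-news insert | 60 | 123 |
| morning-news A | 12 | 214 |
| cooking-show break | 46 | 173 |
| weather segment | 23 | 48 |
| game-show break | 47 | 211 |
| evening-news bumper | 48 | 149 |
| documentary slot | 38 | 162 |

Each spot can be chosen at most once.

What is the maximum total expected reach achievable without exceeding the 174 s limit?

816

Taking the top-ratio spots first gives prime-drama break + morning-news A + weather segment + game-show break + documentary slot for 805 (161 s).
The 38 s tied up in documentary slot is better spent on cooking-show break — total rises to 816 (169 s).
That's the maximum — no swap from here does better than 816.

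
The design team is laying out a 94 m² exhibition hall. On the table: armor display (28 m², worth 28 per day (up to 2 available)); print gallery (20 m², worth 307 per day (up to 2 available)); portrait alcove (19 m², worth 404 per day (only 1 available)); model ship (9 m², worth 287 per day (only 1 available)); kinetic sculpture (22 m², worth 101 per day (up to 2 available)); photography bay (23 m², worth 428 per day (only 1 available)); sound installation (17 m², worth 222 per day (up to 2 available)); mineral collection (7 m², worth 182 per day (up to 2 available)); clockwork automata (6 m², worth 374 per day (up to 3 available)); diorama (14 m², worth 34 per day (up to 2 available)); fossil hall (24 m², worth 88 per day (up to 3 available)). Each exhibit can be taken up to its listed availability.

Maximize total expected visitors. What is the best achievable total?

2645

By expected visitors per m²: clockwork automata 62.33, model ship 31.89, mineral collection 26.00 lead.
Filling by ratio: portrait alcove + model ship + photography bay + 2×mineral collection + 3×clockwork automata for 2605, with 11 m² left unused.
Dropping mineral collection frees 7 m²; slotting in sound installation (17 m²) lifts the total to 2645 at 93 m².
No other feasible combination exceeds 2645.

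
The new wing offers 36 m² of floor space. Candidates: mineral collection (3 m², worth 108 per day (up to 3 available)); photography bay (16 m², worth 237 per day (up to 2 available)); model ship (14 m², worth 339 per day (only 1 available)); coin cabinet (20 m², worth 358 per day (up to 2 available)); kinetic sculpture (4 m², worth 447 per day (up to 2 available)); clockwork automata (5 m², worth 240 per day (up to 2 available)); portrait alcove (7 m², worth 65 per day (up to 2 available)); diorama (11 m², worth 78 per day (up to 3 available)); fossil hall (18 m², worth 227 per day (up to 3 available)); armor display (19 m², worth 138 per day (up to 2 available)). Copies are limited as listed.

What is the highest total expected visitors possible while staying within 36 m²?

By expected visitors per m²: kinetic sculpture 111.75, clockwork automata 48.00, mineral collection 36.00, model ship 24.21 lead.
Greedy by ratio would take 3×mineral collection + 2×kinetic sculpture + 2×clockwork automata + portrait alcove: 34 m² used, total 1763.
Dropping 2×mineral collection and portrait alcove frees 13 m²; slotting in model ship (14 m²) lifts the total to 1821 at 35 m².
Nothing else within 36 m² beats 1821.

1821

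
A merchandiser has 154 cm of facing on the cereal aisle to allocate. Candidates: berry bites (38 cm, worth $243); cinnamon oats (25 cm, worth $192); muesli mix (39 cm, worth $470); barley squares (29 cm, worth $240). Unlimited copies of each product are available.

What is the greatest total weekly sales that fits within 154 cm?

1650

Taking 3×muesli mix + barley squares: 146 cm used, 1650 in weekly sales.
That's the maximum — no swap from here does better than 1650.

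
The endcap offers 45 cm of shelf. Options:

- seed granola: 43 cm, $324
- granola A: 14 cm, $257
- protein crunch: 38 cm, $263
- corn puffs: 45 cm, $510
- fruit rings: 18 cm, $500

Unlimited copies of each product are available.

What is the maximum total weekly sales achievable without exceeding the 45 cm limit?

1000

Best packing: 2×fruit rings — 36 cm, 1000 total.
No other feasible combination exceeds 1000.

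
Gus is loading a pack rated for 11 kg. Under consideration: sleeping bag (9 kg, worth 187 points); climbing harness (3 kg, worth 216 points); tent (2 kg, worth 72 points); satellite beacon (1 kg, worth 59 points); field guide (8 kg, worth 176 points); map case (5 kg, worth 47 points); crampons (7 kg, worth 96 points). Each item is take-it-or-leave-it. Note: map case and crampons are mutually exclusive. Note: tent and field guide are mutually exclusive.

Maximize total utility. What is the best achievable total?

394

The ratio ordering already packs tightly: climbing harness + tent + satellite beacon + map case, 11 kg, 394.
No other feasible combination exceeds 394.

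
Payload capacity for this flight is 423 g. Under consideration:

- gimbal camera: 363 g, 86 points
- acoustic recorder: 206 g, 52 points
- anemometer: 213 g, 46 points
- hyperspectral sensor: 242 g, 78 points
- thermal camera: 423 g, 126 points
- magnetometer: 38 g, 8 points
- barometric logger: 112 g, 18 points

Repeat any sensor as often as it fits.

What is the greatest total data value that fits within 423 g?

126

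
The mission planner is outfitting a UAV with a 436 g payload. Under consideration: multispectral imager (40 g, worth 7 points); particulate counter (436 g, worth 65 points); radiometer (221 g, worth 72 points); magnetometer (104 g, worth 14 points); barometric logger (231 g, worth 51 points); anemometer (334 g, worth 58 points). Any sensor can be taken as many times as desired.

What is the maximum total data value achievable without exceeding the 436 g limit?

By data value per g: radiometer 0.33, barometric logger 0.22, multispectral imager 0.17 lead.
Best packing: 5×multispectral imager + radiometer — 421 g, 107 total.

107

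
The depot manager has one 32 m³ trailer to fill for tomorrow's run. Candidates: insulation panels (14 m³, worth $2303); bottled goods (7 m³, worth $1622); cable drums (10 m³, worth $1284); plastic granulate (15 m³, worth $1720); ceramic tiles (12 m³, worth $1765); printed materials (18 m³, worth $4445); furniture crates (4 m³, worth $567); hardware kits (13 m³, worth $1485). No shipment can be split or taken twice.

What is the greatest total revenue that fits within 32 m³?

The ratio heuristic lands on bottled goods + printed materials + furniture crates (6634) but leaves 3 m³ idle.
The 11 m³ tied up in bottled goods and furniture crates is better spent on insulation panels — total rises to 6748 (32 m³).

6748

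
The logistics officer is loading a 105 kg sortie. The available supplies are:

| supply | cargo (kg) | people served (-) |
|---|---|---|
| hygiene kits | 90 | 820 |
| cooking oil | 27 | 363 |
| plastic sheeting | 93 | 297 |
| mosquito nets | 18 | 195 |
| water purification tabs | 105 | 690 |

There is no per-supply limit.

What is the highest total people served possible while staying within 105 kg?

3×cooking oil + mosquito nets uses 99 of the 105 kg and totals 1284.

1284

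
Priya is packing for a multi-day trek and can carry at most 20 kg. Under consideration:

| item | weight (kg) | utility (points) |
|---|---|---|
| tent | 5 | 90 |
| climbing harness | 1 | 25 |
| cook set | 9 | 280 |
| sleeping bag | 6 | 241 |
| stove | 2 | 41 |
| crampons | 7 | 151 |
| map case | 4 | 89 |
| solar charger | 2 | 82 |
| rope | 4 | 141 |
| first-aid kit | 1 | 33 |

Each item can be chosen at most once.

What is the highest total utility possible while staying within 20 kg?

Greedy by ratio would take climbing harness + sleeping bag + stove + map case + solar charger + rope + first-aid kit: 20 kg used, total 652.
But cook set + sleeping bag + rope + first-aid kit fits in 20 kg and reaches 695.

695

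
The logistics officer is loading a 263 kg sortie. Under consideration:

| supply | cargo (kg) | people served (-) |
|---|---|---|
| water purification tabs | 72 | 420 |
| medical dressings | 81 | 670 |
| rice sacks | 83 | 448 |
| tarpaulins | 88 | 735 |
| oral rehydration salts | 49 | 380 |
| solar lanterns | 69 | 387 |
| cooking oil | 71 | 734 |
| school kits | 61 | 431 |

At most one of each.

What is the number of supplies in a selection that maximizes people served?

Optimal total is 2215.
One optimal bundle: medical dressings + oral rehydration salts + cooking oil + school kits (262 kg).
Any selection reaching 2215 contains exactly 4 supplies.

4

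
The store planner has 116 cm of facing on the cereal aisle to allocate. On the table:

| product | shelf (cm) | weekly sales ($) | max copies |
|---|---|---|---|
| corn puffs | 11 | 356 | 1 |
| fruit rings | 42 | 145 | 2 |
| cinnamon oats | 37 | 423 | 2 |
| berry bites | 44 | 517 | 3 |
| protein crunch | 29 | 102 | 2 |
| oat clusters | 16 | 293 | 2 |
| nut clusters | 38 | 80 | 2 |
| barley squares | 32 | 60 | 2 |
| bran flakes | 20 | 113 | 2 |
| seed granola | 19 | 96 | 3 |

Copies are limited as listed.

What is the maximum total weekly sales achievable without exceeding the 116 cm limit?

The ratio heuristic lands on corn puffs + berry bites + 2×oat clusters + bran flakes (1572) but leaves 9 cm idle.
The 36 cm tied up in oat clusters and bran flakes is better spent on berry bites — total rises to 1683 (115 cm).
Nothing else within 116 cm beats 1683.

1683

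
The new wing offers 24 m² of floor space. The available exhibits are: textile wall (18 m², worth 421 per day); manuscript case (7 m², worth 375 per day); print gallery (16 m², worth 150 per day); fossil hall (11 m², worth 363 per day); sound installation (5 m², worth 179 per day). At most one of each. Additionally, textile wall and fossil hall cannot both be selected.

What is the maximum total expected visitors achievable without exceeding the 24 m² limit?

917

Manuscript case + fossil hall + sound installation uses 23 of the 24 m² and totals 917.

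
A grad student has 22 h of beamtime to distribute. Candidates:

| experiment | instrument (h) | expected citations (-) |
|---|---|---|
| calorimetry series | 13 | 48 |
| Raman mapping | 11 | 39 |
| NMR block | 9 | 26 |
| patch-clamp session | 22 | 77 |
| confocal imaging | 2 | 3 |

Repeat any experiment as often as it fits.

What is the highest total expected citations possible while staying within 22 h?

78

Density check — calorimetry series 3.69, Raman mapping 3.55, patch-clamp session 3.50, NMR block 2.89 are the best per h.
Taking the top-ratio experiments first gives calorimetry series + NMR block for 74 (22 h).
Dropping calorimetry series and NMR block frees 22 h; slotting in 2×Raman mapping (22 h) lifts the total to 78 at 22 h.
Every other selection either busts 22 h or fails to beat 78.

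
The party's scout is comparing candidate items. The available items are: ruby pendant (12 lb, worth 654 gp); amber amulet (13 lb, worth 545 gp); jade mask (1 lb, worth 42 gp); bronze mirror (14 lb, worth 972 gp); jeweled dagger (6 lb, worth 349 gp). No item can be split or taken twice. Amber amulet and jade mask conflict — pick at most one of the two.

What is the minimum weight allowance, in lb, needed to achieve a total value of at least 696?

Minimise lb subject to total value ≥ 696.
Taking ruby pendant + jade mask gives 696 (≥ 696) for 13 lb.
Any bundle with less than 13 lb falls short of 696.

13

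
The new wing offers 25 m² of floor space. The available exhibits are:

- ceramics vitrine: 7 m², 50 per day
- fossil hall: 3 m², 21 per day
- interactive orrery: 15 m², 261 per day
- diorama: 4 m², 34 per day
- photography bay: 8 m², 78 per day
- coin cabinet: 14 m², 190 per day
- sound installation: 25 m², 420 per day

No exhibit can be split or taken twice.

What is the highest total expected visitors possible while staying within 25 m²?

420

Ranking by ratio (expected visitors/m²): interactive orrery 17.40, sound installation 16.80, coin cabinet 13.57.
A density-first pass picks interactive orrery + photography bay — 339 at 23 m².
Dropping interactive orrery and photography bay frees 23 m²; slotting in sound installation (25 m²) lifts the total to 420 at 25 m².
Every other selection either busts 25 m² or fails to beat 420.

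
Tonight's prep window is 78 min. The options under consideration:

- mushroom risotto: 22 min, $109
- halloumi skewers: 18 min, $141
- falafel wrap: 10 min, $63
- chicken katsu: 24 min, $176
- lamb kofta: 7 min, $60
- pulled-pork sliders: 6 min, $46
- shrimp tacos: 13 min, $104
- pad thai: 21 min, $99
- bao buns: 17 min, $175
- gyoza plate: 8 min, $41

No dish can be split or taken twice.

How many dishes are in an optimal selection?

The maximum profit within 78 min is 642.
halloumi skewers + chicken katsu + pulled-pork sliders + shrimp tacos + bao buns hits 642 at 78 min.
All optima have 5 dishes.

5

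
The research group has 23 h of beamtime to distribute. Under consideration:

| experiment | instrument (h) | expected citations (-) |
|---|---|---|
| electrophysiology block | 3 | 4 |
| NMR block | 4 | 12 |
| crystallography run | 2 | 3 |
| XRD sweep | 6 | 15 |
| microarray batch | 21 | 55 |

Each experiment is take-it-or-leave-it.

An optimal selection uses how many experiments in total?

2

Optimal total is 58.
One optimal bundle: crystallography run + microarray batch (23 h).
Any selection reaching 58 contains exactly 2 experiments.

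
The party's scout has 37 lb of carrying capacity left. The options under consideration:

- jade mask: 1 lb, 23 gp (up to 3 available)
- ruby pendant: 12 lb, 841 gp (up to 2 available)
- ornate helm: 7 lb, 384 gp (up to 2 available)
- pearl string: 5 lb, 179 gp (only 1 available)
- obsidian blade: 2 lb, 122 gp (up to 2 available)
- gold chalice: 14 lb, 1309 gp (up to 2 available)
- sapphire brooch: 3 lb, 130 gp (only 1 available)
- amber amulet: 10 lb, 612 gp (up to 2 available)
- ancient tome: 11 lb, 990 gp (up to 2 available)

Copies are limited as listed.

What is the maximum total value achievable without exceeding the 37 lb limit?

3312

Ranking by ratio (value/lb): gold chalice 93.50, ancient tome 90.00, ruby pendant 70.08.
Taking the top-ratio items first gives 2×jade mask + 2×obsidian blade + 2×gold chalice + sapphire brooch for 3038 (37 lb).
A better packing is jade mask + gold chalice + 2×ancient tome: 37 lb, total 3312.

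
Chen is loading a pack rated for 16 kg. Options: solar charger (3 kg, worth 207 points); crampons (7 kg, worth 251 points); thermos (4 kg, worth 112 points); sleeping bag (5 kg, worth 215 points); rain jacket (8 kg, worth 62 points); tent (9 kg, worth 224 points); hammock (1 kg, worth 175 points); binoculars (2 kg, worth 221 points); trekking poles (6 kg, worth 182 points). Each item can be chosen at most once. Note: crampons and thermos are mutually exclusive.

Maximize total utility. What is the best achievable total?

By utility per kg: hammock 175.00, binoculars 110.50, solar charger 69.00 lead.
Solar charger + thermos + sleeping bag + hammock + binoculars uses 15 of the 16 kg and totals 930.
No other feasible combination exceeds 930.

930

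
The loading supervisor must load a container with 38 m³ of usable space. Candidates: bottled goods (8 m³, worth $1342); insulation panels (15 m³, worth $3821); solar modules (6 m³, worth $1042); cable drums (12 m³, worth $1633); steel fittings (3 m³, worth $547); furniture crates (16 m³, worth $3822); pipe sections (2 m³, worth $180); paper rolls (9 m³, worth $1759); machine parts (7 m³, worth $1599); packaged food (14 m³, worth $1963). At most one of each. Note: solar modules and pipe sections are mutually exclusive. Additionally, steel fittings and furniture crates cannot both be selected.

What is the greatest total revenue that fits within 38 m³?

9242

By revenue per m³: insulation panels 254.73, furniture crates 238.88, machine parts 228.43 lead.
Insulation panels + furniture crates + machine parts uses 38 of the 38 m³ and totals 9242.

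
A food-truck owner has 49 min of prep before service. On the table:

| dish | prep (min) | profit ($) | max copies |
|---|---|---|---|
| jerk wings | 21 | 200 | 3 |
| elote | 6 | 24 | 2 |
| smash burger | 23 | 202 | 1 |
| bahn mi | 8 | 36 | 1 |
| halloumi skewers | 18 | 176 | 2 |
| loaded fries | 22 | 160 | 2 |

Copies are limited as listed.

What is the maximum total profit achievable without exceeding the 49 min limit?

Ranking by ratio (profit/min): halloumi skewers 9.78, jerk wings 9.52, smash burger 8.78.
Taking the top-ratio dishes first gives bahn mi + 2×halloumi skewers for 388 (44 min).
Replace bahn mi and 2×halloumi skewers with 2×jerk wings + elote: the trade gains 36 net, giving 424 at 48 min.

424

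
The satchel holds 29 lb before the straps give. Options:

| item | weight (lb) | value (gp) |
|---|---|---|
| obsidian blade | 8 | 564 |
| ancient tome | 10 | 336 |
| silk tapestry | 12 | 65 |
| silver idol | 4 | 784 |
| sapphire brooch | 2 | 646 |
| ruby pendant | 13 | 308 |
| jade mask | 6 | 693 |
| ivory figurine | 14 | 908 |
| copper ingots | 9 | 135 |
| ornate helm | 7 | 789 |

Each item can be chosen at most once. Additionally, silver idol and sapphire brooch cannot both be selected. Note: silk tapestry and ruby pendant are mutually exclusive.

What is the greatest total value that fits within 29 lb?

3036

Taking sapphire brooch + jade mask + ivory figurine + ornate helm: 29 lb used, 3036 in value.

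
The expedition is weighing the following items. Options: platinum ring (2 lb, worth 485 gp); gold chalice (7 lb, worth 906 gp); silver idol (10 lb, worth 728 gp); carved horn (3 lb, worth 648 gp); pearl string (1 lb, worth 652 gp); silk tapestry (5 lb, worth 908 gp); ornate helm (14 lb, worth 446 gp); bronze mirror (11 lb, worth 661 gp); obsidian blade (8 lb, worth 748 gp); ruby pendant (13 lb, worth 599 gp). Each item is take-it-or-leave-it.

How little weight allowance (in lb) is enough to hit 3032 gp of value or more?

16

Look for the lowest-weight combination reaching 3032.
gold chalice + carved horn + pearl string + silk tapestry reaches 3114 using 16 lb.
Below 16 lb the best achievable stays under 3032.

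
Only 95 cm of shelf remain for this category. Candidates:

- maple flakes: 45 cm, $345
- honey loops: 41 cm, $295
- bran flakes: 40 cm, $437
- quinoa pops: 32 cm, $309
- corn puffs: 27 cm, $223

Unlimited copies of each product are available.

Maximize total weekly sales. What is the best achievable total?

883

Greedy by ratio would take 2×bran flakes: 80 cm used, total 874.
Dropping bran flakes frees 40 cm; slotting in 2×corn puffs (54 cm) lifts the total to 883 at 94 cm.
That's the maximum — no swap from here does better than 883.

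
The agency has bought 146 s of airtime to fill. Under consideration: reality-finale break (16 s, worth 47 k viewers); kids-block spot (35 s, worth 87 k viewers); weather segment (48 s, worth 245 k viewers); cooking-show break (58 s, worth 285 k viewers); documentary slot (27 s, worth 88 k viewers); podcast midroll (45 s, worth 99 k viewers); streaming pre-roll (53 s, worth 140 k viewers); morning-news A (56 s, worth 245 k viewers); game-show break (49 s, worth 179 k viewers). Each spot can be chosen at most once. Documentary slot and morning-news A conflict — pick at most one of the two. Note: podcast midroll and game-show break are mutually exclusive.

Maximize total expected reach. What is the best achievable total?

Taking weather segment + cooking-show break + documentary slot: 133 s used, 618 in expected reach.
Next best is kids-block spot + weather segment + cooking-show break at 617 (141 s) — short by 1.

618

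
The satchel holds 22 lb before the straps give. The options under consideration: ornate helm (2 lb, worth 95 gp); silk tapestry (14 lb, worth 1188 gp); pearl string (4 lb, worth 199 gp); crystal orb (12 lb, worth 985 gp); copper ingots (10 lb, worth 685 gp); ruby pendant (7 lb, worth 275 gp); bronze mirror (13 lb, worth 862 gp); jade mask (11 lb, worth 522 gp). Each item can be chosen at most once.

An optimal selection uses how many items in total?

2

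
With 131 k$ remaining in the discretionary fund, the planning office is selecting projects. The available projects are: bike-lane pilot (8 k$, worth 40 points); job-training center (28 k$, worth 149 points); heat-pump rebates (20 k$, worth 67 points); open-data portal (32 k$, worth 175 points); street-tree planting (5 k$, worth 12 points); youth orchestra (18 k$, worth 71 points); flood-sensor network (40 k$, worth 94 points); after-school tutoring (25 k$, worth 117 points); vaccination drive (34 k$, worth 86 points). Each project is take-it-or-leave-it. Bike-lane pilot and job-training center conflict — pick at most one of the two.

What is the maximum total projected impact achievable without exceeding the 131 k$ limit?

Taking job-training center + heat-pump rebates + open-data portal + street-tree planting + youth orchestra + after-school tutoring: 128 k$ used, 591 in projected impact.
An exhaustive check of the 512 subsets confirms 591.

591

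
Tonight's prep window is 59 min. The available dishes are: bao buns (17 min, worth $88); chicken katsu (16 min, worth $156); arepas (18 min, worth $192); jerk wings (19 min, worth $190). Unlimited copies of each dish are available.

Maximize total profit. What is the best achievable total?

576

The ratio ordering already packs tightly: 3×arepas, 54 min, 576.
Nothing else within 59 min beats 576.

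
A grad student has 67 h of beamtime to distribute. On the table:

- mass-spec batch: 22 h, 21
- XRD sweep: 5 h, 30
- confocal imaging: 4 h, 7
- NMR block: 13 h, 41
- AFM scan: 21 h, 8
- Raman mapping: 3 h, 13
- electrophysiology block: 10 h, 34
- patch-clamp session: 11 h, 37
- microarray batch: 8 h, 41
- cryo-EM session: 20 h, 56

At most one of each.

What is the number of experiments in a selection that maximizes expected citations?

Optimal total is 239.
For example XRD sweep + NMR block + electrophysiology block + patch-clamp session + microarray batch + cryo-EM session achieves it, using 67 h.
Every optimal selection uses 6 experiments.

6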